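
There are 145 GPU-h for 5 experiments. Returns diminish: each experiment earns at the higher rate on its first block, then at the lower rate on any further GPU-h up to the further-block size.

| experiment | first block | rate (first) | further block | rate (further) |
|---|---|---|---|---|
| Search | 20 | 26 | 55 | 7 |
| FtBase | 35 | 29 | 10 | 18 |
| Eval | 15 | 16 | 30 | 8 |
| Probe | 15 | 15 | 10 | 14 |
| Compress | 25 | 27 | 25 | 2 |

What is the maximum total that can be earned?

Order all 10 blocks by rate: FtBase/tier1 29 > Compress/tier1 27 > Search/tier1 26 > FtBase/tier2 18 > Eval/tier1 16 > Probe/tier1 15 > Probe/tier2 14 > Eval/tier2 8 > Search/tier2 7 > Compress/tier2 2.
Fill FtBase tier1 block (35 at 29) → 110 left.
Compress tier1 at 27: fill all 25 → 85 left.
Search/tier1 (26): +20 → 65 left.
FtBase tier2 at 18: fill all 10 → 55 left.
Eval tier1 at 16: fill all 15 → 40 left.
Fill Probe tier1 block (15 at 15) → 25 left.
Probe/tier2 (14): +10 → 15 left.
Eval tier2 at 8: only 15 left, fill 15.
Total = 29×35 + 27×25 + 26×20 + 18×10 + 16×15 + 15×15 + 14×10 + 8×15 = 3115.

3115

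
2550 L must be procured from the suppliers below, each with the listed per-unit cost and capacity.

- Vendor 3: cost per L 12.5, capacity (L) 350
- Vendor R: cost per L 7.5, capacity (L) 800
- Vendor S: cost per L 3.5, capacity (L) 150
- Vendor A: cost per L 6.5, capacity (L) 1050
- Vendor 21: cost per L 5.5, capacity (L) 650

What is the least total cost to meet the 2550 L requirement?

16175

Fill from the cheapest supplier first.
Vendor S at 3.5: take all 150 L → 2400 still needed.
Vendor 21 at 5.5: take all 650 L → 1750 still needed.
Vendor A (6.5): use full 1050 → 700 L to go.
Vendor R at 7.5: take 700 of its 800 → requirement met.
Vendor 3: unused.
Cost = 150×3.5 + 650×5.5 + 1050×6.5 + 700×7.5 = 16175.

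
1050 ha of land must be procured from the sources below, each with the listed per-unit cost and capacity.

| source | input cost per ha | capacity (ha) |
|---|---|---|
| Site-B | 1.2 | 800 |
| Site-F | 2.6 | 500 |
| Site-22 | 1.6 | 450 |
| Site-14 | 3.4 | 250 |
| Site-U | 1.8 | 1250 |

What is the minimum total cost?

Cheapest first:
Site-B at 1.2: take all 800 ha ; 250 still needed.
Take 250 from Site-22 at 1.6 to finish.
Site-U, Site-F, Site-14: unused.
Cost = 800×1.2 + 250×1.6 = 1360.

1360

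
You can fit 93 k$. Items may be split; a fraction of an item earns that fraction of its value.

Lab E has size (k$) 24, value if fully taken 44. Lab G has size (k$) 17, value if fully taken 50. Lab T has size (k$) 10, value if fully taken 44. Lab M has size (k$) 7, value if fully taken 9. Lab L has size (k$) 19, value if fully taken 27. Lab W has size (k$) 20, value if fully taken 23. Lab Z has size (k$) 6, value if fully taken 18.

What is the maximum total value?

Best value per unit of size first: Lab T 44/10≈4.4, Lab Z 18/6≈3, Lab G 50/17≈2.94, Lab E 44/24≈1.83, Lab L 27/19≈1.42, Lab M 9/7≈1.29, Lab W 23/20≈1.15.
Take all of Lab T (10 k$, value 44) ; 83 k$ left.
All 6 k$ of Lab Z fit (value 18) ; 77 remain.
Take all of Lab G (17 k$, value 50) ; 60 k$ left.
All 24 k$ of Lab E fit (value 44) ; 36 remain.
Take all of Lab L (19 k$, value 27) ; 17 k$ left.
All 7 k$ of Lab M fit (value 9) ; 10 remain.
Fill the last 10 k$ with part of Lab W: 10/20 of it earns 11.5.
Total value = 203.5.

203.5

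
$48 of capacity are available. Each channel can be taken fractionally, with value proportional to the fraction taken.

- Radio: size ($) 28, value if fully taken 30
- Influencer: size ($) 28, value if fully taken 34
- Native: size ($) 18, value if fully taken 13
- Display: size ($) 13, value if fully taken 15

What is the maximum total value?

Sort by value density: Influencer 34/28≈1.21, Display 15/13≈1.15, Radio 30/28≈1.07, Native 13/18≈0.722.
Take all of Influencer (28 $, value 34) — 20 $ left.
Take all of Display (13 $, value 15) — 7 $ left.
7 $ left: a 7/28 share of Radio gives 30×7/28 = 7.5.
Total value = 56.5.

56.5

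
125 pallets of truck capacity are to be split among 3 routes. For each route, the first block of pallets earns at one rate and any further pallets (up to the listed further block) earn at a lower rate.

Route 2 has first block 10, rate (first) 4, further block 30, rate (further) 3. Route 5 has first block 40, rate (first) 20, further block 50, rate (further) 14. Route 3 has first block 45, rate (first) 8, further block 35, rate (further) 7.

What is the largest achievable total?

Rank every tier by rate: Route 5/tier1 20 > Route 5/tier2 14 > Route 3/tier1 8 > Route 3/tier2 7 > Route 2/tier1 4 > Route 2/tier2 3.
Route 5/tier1 (20): +40 — 85 left.
Fill Route 5 tier2 block (50 at 14) — 35 left.
Route 3/tier1: +35 of 45 at 8; pool empty.
Total = 20×40 + 14×50 + 8×35 = 1780.

1780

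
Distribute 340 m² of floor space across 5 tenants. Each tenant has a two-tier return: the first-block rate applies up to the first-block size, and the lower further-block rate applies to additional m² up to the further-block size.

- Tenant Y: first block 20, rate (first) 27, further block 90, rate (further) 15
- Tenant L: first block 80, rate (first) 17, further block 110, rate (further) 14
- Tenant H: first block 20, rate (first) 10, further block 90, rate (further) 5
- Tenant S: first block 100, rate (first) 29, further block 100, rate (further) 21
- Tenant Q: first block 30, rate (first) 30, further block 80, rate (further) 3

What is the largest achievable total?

Treat each block as its own option and order by rate: Tenant Q/T1 30 > Tenant S/T1 29 > Tenant Y/T1 27 > Tenant S/T2 21 > Tenant L/T1 17 > Tenant Y/T2 15 > Tenant L/T2 14 > Tenant H/T1 10 > Tenant H/T2 5 > Tenant Q/T2 3.
Tenant Q/T1 (30): +30 — 310 left.
Fill Tenant S T1 block (100 at 29) — 210 left.
Tenant Y T1 at 27: fill all 20 — 190 left.
Fill Tenant S T2 block (100 at 21) — 90 left.
Tenant L/T1 (17): +80 — 10 left.
10 remain; put them into Tenant Y T2 at 15.
Total = 30×30 + 29×100 + 27×20 + 21×100 + 17×80 + 15×10 = 7950.

7950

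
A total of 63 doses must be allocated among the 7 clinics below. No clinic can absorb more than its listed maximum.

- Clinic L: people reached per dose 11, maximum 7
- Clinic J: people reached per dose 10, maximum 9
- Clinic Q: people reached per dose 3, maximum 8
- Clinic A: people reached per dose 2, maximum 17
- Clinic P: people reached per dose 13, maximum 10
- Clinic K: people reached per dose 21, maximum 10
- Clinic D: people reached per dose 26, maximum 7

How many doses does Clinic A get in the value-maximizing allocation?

12

Highest people reached per dose first: Clinic D 26 > Clinic K 21 > Clinic P 13 > Clinic L 11 > Clinic J 10 > Clinic Q 3 > Clinic A 2.
Clinic D takes 7 to reach its cap of 7 ; 56 left.
Clinic K takes 10 to reach its cap of 10 ; 46 left.
Clinic P: +10 to 10 (cap) ; 36 left.
Give Clinic L 7 to hit its cap of 7 ; 29 left.
Clinic J takes 9 to reach its cap of 9 ; 20 left.
Give Clinic Q 8 to hit its cap of 8 ; 12 left.
Clinic A has room for 17 but only 12 remain, so it gets 12.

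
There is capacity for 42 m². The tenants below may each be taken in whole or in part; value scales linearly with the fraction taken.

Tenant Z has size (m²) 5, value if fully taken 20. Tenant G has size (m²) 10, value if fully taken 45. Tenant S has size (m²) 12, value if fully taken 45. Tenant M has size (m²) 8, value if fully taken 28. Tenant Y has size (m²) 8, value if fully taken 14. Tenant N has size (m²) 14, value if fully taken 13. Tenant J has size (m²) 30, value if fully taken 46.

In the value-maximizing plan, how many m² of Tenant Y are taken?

7

Sort by value density: Tenant G 45/10≈4.5, Tenant Z 20/5≈4, Tenant S 45/12≈3.75, Tenant M 28/8≈3.5, Tenant Y 14/8≈1.75, Tenant J 46/30≈1.53, Tenant N 13/14≈0.929.
All 10 m² of Tenant G fit (value 45) ; 32 remain.
Tenant Z: take in full, 5 m² for value 20 ; 27 left.
Take all of Tenant S (12 m², value 45) ; 15 m² left.
Take all of Tenant M (8 m², value 28) ; 7 m² left.
Fill the last 7 m² with part of Tenant Y: 7/8 of it earns 12.25.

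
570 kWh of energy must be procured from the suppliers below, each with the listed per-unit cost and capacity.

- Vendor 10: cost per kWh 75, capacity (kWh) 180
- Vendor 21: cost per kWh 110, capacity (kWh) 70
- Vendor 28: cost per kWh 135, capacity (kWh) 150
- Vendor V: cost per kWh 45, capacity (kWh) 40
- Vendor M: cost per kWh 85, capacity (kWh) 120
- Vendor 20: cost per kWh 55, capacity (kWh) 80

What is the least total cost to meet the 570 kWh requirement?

Cheapest first:
Take 40 from Vendor V at 45 ; need 530 more.
Vendor 20 at 55: take all 80 kWh ; 450 still needed.
Take 180 from Vendor 10 at 75 ; need 270 more.
Vendor M at 85: take all 120 kWh ; 150 still needed.
Vendor 21 at 110: take all 70 kWh ; 80 still needed.
Vendor 28 (135): take the remaining 80 ; done.
Cost = 40×45 + 80×55 + 180×75 + 120×85 + 70×110 + 80×135 = 48400.

48400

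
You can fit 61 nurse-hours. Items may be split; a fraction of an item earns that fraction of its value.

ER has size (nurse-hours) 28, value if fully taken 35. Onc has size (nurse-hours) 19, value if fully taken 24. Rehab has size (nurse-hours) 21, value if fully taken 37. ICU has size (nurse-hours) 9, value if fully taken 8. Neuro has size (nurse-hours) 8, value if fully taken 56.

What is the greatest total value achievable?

133.25

Best value per unit of size first: Neuro 56/8≈7, Rehab 37/21≈1.76, Onc 24/19≈1.26, ER 35/28≈1.25, ICU 8/9≈0.889.
Take all of Neuro (8 nurse-hours, value 56) ; 53 nurse-hours left.
Rehab: take in full, 21 nurse-hours for value 37 ; 32 left.
Onc: take in full, 19 nurse-hours for value 24 ; 13 left.
13 nurse-hours left: a 13/28 share of ER gives 35×13/28 = 16.25.
Total value = 133.25.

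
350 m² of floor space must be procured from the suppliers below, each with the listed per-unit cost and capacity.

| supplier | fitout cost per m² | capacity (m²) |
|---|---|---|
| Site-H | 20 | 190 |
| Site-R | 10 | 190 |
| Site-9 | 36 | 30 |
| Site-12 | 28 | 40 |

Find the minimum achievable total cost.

Use suppliers in increasing cost order.
Take 190 from Site-R at 10 → need 160 more.
Site-H at 20: take 160 of its 190 → requirement met.
Site-12, Site-9: unused.
Cost = 190×10 + 160×20 = 5100.

5100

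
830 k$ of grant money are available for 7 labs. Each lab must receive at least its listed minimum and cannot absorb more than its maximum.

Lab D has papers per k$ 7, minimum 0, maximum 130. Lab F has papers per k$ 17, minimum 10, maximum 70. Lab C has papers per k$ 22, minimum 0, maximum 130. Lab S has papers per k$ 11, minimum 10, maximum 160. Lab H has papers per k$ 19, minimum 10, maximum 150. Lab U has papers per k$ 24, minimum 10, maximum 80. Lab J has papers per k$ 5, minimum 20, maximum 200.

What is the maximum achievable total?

12040

Meeting every minimum uses 0+10+0+10+10+10+20 = 60 k$, leaving 770.
Order the labs by papers per k$: Lab U 24 > Lab C 22 > Lab H 19 > Lab F 17 > Lab S 11 > Lab D 7 > Lab J 5.
Lab U takes 70 more to reach its cap of 80 → 700 left.
Lab C: +130 to 130 (cap) → 570 left.
Lab H: +140 to 150 (cap) → 430 left.
Give Lab F 60 more to hit its cap of 70 → 370 left.
Lab S: +150 to 160 (cap) → 220 left.
Lab D: +130 to 130 (cap) → 90 left.
Lab J: +90 (room for 180) → 110. Pool exhausted.
Total = 7×130 + 17×70 + 22×130 + 11×160 + 19×150 + 24×80 + 5×110 = 12040.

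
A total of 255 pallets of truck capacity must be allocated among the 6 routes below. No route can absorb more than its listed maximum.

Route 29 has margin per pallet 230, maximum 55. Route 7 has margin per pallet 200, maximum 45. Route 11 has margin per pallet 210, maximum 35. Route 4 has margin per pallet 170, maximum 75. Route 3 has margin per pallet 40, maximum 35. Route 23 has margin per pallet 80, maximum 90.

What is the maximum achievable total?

45350

Rank by margin per pallet: Route 29 230 > Route 11 210 > Route 7 200 > Route 4 170 > Route 23 80 > Route 3 40.
Give Route 29 55 to hit its cap of 55 ; 200 left.
Route 11: +35 to 35 (cap) ; 165 left.
Give Route 7 45 to hit its cap of 45 ; 120 left.
Route 4 takes 75 to reach its cap of 75 ; 45 left.
Route 23: +45 (room for 90) → 45. Pool exhausted.
Total = 230×55 + 200×45 + 210×35 + 170×75 + 80×45 = 45350.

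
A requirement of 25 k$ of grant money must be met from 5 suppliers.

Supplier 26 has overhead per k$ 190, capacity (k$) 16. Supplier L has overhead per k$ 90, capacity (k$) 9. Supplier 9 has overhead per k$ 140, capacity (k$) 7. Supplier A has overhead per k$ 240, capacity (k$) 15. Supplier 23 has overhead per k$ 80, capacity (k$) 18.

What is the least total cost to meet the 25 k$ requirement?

Use suppliers in increasing cost order.
Take 18 from Supplier 23 at 80 → need 7 more.
Supplier L (90): take the remaining 7 → done.
Supplier 9, Supplier 26, Supplier A: unused.
Cost = 18×80 + 7×90 = 2070.

2070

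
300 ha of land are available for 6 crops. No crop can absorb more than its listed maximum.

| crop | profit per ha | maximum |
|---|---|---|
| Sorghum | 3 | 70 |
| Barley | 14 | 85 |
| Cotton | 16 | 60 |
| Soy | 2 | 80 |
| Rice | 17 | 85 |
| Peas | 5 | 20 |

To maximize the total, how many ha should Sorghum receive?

Order the crops by profit per ha: Rice 17 > Cotton 16 > Barley 14 > Peas 5 > Sorghum 3 > Soy 2.
Rice: +85 to 85 (cap) ; 215 left.
Cotton takes 60 to reach its cap of 60 ; 155 left.
Give Barley 85 to hit its cap of 85 ; 70 left.
Peas takes 20 to reach its cap of 20 ; 50 left.
Sorghum: +50 (room for 70) → 50. Pool exhausted.

50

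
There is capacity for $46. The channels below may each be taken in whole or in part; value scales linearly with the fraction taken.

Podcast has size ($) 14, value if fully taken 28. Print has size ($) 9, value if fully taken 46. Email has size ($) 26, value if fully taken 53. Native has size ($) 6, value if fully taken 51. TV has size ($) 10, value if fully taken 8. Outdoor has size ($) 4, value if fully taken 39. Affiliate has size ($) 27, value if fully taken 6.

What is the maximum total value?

Sort by value density: Outdoor 39/4≈9.75, Native 51/6≈8.5, Print 46/9≈5.11, Email 53/26≈2.04, Podcast 28/14≈2, TV 8/10≈0.8, Affiliate 6/27≈0.222.
Outdoor: take in full, 4 $ for value 39 ; 42 left.
All 6 $ of Native fit (value 51) ; 36 remain.
Print: take in full, 9 $ for value 46 ; 27 left.
Take all of Email (26 $, value 53) ; 1 $ left.
1 $ left: a 1/14 share of Podcast gives 28×1/14 = 2.
Total value = 191.

191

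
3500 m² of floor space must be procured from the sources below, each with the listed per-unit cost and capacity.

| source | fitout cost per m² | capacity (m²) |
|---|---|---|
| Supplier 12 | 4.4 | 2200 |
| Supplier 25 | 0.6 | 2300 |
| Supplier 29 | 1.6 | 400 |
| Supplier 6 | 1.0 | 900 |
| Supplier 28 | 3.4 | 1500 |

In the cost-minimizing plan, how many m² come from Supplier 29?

300

Cheapest first:
Take 2300 from Supplier 25 at 0.6 — need 1200 more.
Supplier 6 at 1.0: take all 900 m² — 300 still needed.
Supplier 29 (1.6): take the remaining 300 — done.
Supplier 28, Supplier 12: unused.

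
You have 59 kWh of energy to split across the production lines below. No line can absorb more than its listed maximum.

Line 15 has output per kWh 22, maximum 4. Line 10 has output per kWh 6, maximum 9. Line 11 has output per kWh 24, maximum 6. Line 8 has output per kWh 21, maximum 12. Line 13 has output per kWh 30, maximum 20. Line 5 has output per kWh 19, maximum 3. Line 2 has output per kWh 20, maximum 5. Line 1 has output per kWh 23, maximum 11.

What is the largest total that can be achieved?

1456

Highest output per kWh first: Line 13 30 > Line 11 24 > Line 1 23 > Line 15 22 > Line 8 21 > Line 2 20 > Line 5 19 > Line 10 6.
Give Line 13 20 to hit its cap of 20 ; 39 left.
Line 11: +6 to 6 (cap) ; 33 left.
Give Line 1 11 to hit its cap of 11 ; 22 left.
Line 15: +4 to 4 (cap) ; 18 left.
Line 8: +12 to 12 (cap) ; 6 left.
Give Line 2 5 to hit its cap of 5 ; 1 left.
Line 5 has room for 3 but only 1 remain, so it gets 1.
Total = 22×4 + 24×6 + 21×12 + 30×20 + 19×1 + 20×5 + 23×11 = 1456.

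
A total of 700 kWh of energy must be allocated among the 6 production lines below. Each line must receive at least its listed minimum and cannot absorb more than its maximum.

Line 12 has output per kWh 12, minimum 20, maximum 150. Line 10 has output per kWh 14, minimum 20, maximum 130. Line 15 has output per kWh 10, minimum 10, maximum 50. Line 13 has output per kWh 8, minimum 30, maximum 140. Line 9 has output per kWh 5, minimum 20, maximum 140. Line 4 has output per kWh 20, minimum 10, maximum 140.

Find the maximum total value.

Meeting every minimum uses 20+20+10+30+20+10 = 110 kWh, leaving 590.
Rank by output per kWh: Line 4 20 > Line 10 14 > Line 12 12 > Line 15 10 > Line 13 8 > Line 9 5.
Give Line 4 130 more to hit its cap of 140 — 460 left.
Line 10: +110 to 130 (cap) — 350 left.
Line 12 takes 130 more to reach its cap of 150 — 220 left.
Line 15: +40 to 50 (cap) — 180 left.
Line 13 takes 110 more to reach its cap of 140 — 70 left.
Line 9 has room for 120 more but only 70 remain, so it gets 90.
Total = 12×150 + 14×130 + 10×50 + 8×140 + 5×90 + 20×140 = 8490.

8490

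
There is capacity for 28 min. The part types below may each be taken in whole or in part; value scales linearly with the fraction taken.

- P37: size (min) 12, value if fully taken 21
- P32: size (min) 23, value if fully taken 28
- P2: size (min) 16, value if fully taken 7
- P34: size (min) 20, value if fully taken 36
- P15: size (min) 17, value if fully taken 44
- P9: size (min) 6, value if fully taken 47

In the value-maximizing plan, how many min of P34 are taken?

5

Rank by value-to-size ratio: P9 47/6≈7.83, P15 44/17≈2.59, P34 36/20≈1.8, P37 21/12≈1.75, P32 28/23≈1.22, P2 7/16≈0.438.
Take all of P9 (6 min, value 47) → 22 min left.
P15: take in full, 17 min for value 44 → 5 left.
5 min left: a 5/20 share of P34 gives 36×5/20 = 9.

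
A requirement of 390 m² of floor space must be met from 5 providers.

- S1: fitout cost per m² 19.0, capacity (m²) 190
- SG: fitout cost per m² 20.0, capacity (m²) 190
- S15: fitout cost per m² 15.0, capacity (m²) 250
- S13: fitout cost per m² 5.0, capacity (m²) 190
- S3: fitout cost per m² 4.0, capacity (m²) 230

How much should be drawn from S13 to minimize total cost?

Use providers in increasing cost order.
S3 at 4.0: take all 230 m² ; 160 still needed.
Take 160 from S13 at 5.0 to finish.
S15, S1, SG: unused.

160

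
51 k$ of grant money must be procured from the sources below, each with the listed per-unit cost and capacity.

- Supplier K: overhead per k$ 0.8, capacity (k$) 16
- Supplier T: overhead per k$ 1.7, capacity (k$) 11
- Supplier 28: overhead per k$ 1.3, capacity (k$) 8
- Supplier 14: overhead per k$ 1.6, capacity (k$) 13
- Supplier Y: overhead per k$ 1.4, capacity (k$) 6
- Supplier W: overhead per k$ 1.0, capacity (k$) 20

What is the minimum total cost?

53.2

Cheapest first:
Supplier K at 0.8: take all 16 k$ — 35 still needed.
Take 20 from Supplier W at 1.0 — need 15 more.
Take 8 from Supplier 28 at 1.3 — need 7 more.
Take 6 from Supplier Y at 1.4 — need 1 more.
Supplier 14 (1.6): take the remaining 1 — done.
Supplier T: unused.
Cost = 16×0.8 + 20×1.0 + 8×1.3 + 6×1.4 + 1×1.6 = 53.2.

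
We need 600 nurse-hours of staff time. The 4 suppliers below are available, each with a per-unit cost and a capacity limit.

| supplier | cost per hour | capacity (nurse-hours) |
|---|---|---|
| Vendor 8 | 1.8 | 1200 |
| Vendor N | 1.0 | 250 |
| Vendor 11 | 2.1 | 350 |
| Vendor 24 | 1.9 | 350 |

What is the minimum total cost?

880

Fill from the cheapest supplier first.
Take 250 from Vendor N at 1.0 → need 350 more.
Vendor 8 at 1.8: take 350 of its 1200 → requirement met.
Vendor 24, Vendor 11: unused.
Cost = 250×1.0 + 350×1.8 = 880.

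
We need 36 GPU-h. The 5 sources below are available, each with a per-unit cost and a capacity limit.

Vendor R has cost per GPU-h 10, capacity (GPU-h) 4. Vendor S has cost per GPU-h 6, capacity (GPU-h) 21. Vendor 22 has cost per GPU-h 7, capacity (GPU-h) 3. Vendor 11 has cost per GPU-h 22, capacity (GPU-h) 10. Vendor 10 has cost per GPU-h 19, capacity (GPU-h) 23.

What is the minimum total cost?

Cheapest first:
Vendor S at 6: take all 21 GPU-h → 15 still needed.
Take 3 from Vendor 22 at 7 → need 12 more.
Take 4 from Vendor R at 10 → need 8 more.
Vendor 10 at 19: take 8 of its 23 → requirement met.
Vendor 11: unused.
Cost = 21×6 + 3×7 + 4×10 + 8×19 = 339.

339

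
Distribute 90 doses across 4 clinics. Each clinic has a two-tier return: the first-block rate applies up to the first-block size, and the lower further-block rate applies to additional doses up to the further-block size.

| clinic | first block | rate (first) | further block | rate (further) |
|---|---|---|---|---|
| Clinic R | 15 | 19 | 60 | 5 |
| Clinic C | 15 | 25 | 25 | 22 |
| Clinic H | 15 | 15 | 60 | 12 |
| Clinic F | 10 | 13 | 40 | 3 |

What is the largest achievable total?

Treat each block as its own option and order by rate: Clinic C/T1 25 > Clinic C/T2 22 > Clinic R/T1 19 > Clinic H/T1 15 > Clinic F/T1 13 > Clinic H/T2 12 > Clinic R/T2 5 > Clinic F/T2 3.
Fill Clinic C T1 block (15 at 25) — 75 left.
Clinic C/T2 (22): +25 — 50 left.
Clinic R/T1 (19): +15 — 35 left.
Clinic H T1 at 15: fill all 15 — 20 left.
Clinic F T1 at 13: fill all 10 — 10 left.
Clinic H/T2: +10 of 60 at 12; pool empty.
Total = 25×15 + 22×25 + 19×15 + 15×15 + 13×10 + 12×10 = 1685.

1685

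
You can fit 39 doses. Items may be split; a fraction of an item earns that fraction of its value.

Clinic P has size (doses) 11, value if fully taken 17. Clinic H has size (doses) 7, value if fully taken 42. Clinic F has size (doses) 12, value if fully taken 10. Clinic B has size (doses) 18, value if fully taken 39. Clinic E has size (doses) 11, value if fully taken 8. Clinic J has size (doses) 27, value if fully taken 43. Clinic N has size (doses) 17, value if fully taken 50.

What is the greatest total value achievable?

124.5

Rank by value-to-size ratio: Clinic H 42/7≈6, Clinic N 50/17≈2.94, Clinic B 39/18≈2.17, Clinic J 43/27≈1.59, Clinic P 17/11≈1.55, Clinic F 10/12≈0.833, Clinic E 8/11≈0.727.
All 7 doses of Clinic H fit (value 42) ; 32 remain.
All 17 doses of Clinic N fit (value 50) ; 15 remain.
Fill the last 15 doses with part of Clinic B: 15/18 of it earns 32.5.
Total value = 124.5.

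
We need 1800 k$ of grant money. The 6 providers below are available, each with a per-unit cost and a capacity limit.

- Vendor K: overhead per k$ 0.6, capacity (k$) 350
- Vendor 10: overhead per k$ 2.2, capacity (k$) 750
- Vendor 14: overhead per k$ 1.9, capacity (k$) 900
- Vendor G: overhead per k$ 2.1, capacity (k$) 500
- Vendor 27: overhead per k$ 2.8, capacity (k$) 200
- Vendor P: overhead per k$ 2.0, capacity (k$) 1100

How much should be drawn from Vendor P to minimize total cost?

550

Fill from the cheapest provider first.
Vendor K at 0.6: take all 350 k$ → 1450 still needed.
Vendor 14 (1.9): use full 900 → 550 k$ to go.
Vendor P at 2.0: take 550 of its 1100 → requirement met.
Vendor G, Vendor 10, Vendor 27: unused.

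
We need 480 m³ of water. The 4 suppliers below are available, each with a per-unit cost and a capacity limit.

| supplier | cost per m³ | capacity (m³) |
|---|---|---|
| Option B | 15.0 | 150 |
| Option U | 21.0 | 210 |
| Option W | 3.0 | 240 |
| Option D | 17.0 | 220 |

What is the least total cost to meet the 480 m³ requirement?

Fill from the cheapest supplier first.
Option W at 3.0: take all 240 m³ — 240 still needed.
Option B at 15.0: take all 150 m³ — 90 still needed.
Option D (17.0): take the remaining 90 — done.
Option U: unused.
Cost = 240×3.0 + 150×15.0 + 90×17.0 = 4500.

4500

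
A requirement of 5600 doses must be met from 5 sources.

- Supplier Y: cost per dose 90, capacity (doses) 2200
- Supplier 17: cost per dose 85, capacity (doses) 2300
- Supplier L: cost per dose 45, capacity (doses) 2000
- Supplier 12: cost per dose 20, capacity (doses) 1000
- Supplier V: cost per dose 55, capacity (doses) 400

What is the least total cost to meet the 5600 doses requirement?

319000

Fill from the cheapest source first.
Take 1000 from Supplier 12 at 20 — need 4600 more.
Supplier L at 45: take all 2000 doses — 2600 still needed.
Supplier V at 55: take all 400 doses — 2200 still needed.
Supplier 17 (85): take the remaining 2200 — done.
Supplier Y: unused.
Cost = 1000×20 + 2000×45 + 400×55 + 2200×85 = 319000.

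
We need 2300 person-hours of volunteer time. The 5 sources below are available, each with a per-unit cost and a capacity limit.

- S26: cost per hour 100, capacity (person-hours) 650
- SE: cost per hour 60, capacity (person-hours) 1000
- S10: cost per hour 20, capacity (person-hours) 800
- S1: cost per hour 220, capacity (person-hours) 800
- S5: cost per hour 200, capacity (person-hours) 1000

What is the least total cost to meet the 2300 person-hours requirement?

Fill from the cheapest source first.
Take 800 from S10 at 20 → need 1500 more.
SE at 60: take all 1000 person-hours → 500 still needed.
S26 at 100: take 500 of its 650 → requirement met.
S5, S1: unused.
Cost = 800×20 + 1000×60 + 500×100 = 126000.

126000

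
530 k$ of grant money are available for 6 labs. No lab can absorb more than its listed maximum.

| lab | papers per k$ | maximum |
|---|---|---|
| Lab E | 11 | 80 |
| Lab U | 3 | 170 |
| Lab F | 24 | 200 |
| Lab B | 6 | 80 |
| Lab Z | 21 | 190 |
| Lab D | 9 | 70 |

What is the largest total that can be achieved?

10210

Highest papers per k$ first: Lab F 24 > Lab Z 21 > Lab E 11 > Lab D 9 > Lab B 6 > Lab U 3.
Lab F: +200 to 200 (cap) → 330 left.
Give Lab Z 190 to hit its cap of 190 → 140 left.
Lab E: +80 to 80 (cap) → 60 left.
Lab D has room for 70 but only 60 remain, so it gets 60.
Total = 11×80 + 24×200 + 21×190 + 9×60 = 10210.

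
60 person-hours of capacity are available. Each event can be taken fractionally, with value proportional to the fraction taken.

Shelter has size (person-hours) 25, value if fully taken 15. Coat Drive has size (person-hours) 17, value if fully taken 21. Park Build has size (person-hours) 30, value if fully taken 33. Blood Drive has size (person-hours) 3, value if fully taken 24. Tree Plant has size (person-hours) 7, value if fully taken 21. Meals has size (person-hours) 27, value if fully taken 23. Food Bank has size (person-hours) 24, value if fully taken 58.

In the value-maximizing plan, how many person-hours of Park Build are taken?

9

Rank by value-to-size ratio: Blood Drive 24/3≈8, Tree Plant 21/7≈3, Food Bank 58/24≈2.42, Coat Drive 21/17≈1.24, Park Build 33/30≈1.1, Meals 23/27≈0.852, Shelter 15/25≈0.6.
Blood Drive: take in full, 3 person-hours for value 24 → 57 left.
Take all of Tree Plant (7 person-hours, value 21) → 50 person-hours left.
Food Bank: take in full, 24 person-hours for value 58 → 26 left.
Coat Drive: take in full, 17 person-hours for value 21 → 9 left.
Fill the last 9 person-hours with part of Park Build: 9/30 of it earns 9.9.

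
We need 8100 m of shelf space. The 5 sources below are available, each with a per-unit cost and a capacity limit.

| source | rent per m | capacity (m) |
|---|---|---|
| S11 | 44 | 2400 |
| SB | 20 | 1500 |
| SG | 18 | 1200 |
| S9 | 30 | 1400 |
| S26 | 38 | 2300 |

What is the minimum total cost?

Cheapest first:
SG at 18: take all 1200 m → 6900 still needed.
Take 1500 from SB at 20 → need 5400 more.
S9 (30): use full 1400 → 4000 m to go.
Take 2300 from S26 at 38 → need 1700 more.
S11 (44): take the remaining 1700 → done.
Cost = 1200×18 + 1500×20 + 1400×30 + 2300×38 + 1700×44 = 255800.

255800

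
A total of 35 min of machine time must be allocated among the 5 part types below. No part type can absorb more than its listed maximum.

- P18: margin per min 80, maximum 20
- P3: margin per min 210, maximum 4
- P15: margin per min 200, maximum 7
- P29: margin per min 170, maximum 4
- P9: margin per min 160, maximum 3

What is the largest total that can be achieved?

Rank by margin per min: P3 210 > P15 200 > P29 170 > P9 160 > P18 80.
P3: +4 to 4 (cap) — 31 left.
P15: +7 to 7 (cap) — 24 left.
Give P29 4 to hit its cap of 4 — 20 left.
P9: +3 to 3 (cap) — 17 left.
P18 has room for 20 but only 17 remain, so it gets 17.
Total = 80×17 + 210×4 + 200×7 + 170×4 + 160×3 = 4760.

4760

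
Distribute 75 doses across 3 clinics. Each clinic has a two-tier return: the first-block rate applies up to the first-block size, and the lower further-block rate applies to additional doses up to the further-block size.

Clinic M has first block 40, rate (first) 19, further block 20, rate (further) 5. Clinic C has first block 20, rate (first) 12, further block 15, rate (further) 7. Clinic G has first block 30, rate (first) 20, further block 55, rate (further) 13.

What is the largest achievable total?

Treat each block as its own option and order by rate: Clinic G/tier1 20 > Clinic M/tier1 19 > Clinic G/tier2 13 > Clinic C/tier1 12 > Clinic C/tier2 7 > Clinic M/tier2 5.
Clinic G/tier1 (20): +30 — 45 left.
Clinic M tier1 at 19: fill all 40 — 5 left.
Clinic G tier2 at 13: only 5 left, fill 5.
Total = 20×30 + 19×40 + 13×5 = 1425.

1425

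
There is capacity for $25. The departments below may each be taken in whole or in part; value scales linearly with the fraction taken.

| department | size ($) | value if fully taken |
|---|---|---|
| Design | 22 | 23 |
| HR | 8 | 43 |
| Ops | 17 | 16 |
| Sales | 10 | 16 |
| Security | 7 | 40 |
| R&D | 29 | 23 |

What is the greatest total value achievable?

Rank by value-to-size ratio: Security 40/7≈5.71, HR 43/8≈5.38, Sales 16/10≈1.6, Design 23/22≈1.05, Ops 16/17≈0.941, R&D 23/29≈0.793.
Take all of Security (7 $, value 40) → 18 $ left.
Take all of HR (8 $, value 43) → 10 $ left.
Sales: take in full, 10 $ for value 16 → 0 left.
Total value = 99.

99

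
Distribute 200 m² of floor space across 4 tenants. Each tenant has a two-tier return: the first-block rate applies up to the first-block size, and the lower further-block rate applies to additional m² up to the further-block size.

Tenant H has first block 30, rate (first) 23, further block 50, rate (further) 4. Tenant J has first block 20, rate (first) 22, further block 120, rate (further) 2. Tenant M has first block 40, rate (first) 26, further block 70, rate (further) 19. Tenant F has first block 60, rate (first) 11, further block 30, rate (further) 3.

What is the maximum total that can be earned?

3940

Treat each block as its own option and order by rate: Tenant M/tier1 26 > Tenant H/tier1 23 > Tenant J/tier1 22 > Tenant M/tier2 19 > Tenant F/tier1 11 > Tenant H/tier2 4 > Tenant F/tier2 3 > Tenant J/tier2 2.
Fill Tenant M tier1 block (40 at 26) — 160 left.
Tenant H tier1 at 23: fill all 30 — 130 left.
Tenant J/tier1 (22): +20 — 110 left.
Tenant M tier2 at 19: fill all 70 — 40 left.
40 remain; put them into Tenant F tier1 at 11.
Total = 26×40 + 23×30 + 22×20 + 19×70 + 11×40 = 3940.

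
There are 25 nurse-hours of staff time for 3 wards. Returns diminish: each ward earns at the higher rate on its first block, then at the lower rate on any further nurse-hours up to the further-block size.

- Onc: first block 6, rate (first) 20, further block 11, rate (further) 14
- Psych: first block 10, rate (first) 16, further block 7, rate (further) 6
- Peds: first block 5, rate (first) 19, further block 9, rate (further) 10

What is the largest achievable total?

431

Treat each block as its own option and order by rate: Onc/tier1 20 > Peds/tier1 19 > Psych/tier1 16 > Onc/tier2 14 > Peds/tier2 10 > Psych/tier2 6.
Fill Onc tier1 block (6 at 20) — 19 left.
Peds tier1 at 19: fill all 5 — 14 left.
Psych/tier1 (16): +10 — 4 left.
Onc/tier2: +4 of 11 at 14; pool empty.
Total = 20×6 + 19×5 + 16×10 + 14×4 = 431.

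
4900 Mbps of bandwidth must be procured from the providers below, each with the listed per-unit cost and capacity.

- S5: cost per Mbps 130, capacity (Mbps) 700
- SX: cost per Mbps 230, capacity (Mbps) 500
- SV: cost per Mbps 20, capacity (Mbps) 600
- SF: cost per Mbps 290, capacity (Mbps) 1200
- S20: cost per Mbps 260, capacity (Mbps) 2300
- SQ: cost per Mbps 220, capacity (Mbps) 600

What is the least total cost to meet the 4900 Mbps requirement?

1006000

Fill from the cheapest provider first.
Take 600 from SV at 20 ; need 4300 more.
S5 (130): use full 700 ; 3600 Mbps to go.
SQ (220): use full 600 ; 3000 Mbps to go.
SX at 230: take all 500 Mbps ; 2500 still needed.
Take 2300 from S20 at 260 ; need 200 more.
SF (290): take the remaining 200 ; done.
Cost = 600×20 + 700×130 + 600×220 + 500×230 + 2300×260 + 200×290 = 1006000.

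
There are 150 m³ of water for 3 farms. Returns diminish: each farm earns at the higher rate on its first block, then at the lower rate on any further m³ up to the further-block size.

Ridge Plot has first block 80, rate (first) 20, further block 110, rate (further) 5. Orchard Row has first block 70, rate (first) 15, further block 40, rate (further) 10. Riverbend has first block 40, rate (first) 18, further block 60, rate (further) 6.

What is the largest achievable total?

Order all 6 blocks by rate: Ridge Plot/tier1 20 > Riverbend/tier1 18 > Orchard Row/tier1 15 > Orchard Row/tier2 10 > Riverbend/tier2 6 > Ridge Plot/tier2 5.
Fill Ridge Plot tier1 block (80 at 20) — 70 left.
Fill Riverbend tier1 block (40 at 18) — 30 left.
Orchard Row/tier1: +30 of 70 at 15; pool empty.
Total = 20×80 + 18×40 + 15×30 = 2770.

2770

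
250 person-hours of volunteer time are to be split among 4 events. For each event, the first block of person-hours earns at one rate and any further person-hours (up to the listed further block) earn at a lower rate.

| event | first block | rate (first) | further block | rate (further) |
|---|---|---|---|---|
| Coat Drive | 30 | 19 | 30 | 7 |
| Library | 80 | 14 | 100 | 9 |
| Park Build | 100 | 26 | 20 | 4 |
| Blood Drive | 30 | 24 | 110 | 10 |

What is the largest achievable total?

Rank every tier by rate: Park Build/tier1 26 > Blood Drive/tier1 24 > Coat Drive/tier1 19 > Library/tier1 14 > Blood Drive/tier2 10 > Library/tier2 9 > Coat Drive/tier2 7 > Park Build/tier2 4.
Park Build tier1 at 26: fill all 100 → 150 left.
Fill Blood Drive tier1 block (30 at 24) → 120 left.
Coat Drive tier1 at 19: fill all 30 → 90 left.
Library/tier1 (14): +80 → 10 left.
Blood Drive tier2 at 10: only 10 left, fill 10.
Total = 26×100 + 24×30 + 19×30 + 14×80 + 10×10 = 5110.

5110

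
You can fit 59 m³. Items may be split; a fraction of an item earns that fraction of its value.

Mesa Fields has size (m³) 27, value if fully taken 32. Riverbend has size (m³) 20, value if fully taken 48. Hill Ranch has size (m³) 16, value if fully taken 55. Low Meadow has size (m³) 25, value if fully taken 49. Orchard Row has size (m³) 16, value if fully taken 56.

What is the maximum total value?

Best value per unit of size first: Orchard Row 56/16≈3.5, Hill Ranch 55/16≈3.44, Riverbend 48/20≈2.4, Low Meadow 49/25≈1.96, Mesa Fields 32/27≈1.19.
Orchard Row: take in full, 16 m³ for value 56 ; 43 left.
Hill Ranch: take in full, 16 m³ for value 55 ; 27 left.
All 20 m³ of Riverbend fit (value 48) ; 7 remain.
7 m³ left: a 7/25 share of Low Meadow gives 49×7/25 = 13.72.
Total value = 172.72.

172.72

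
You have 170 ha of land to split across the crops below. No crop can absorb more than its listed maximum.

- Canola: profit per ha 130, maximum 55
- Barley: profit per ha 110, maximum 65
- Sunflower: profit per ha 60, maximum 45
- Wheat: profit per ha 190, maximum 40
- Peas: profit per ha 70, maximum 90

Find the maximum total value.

22600

Order the crops by profit per ha: Wheat 190 > Canola 130 > Barley 110 > Peas 70 > Sunflower 60.
Wheat takes 40 to reach its cap of 40 ; 130 left.
Canola: +55 to 55 (cap) ; 75 left.
Give Barley 65 to hit its cap of 65 ; 10 left.
Only 10 left; Peas takes them to reach 10.
Total = 130×55 + 110×65 + 190×40 + 70×10 = 22600.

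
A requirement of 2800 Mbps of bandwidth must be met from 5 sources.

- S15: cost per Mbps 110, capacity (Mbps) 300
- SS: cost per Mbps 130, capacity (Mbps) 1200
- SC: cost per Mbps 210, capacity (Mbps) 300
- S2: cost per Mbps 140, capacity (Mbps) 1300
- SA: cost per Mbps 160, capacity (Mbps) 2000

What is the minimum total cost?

371000

Use sources in increasing cost order.
Take 300 from S15 at 110 ; need 2500 more.
Take 1200 from SS at 130 ; need 1300 more.
S2 (140): use full 1300 ; 0 Mbps to go.
SA, SC: unused.
Cost = 300×110 + 1200×130 + 1300×140 = 371000.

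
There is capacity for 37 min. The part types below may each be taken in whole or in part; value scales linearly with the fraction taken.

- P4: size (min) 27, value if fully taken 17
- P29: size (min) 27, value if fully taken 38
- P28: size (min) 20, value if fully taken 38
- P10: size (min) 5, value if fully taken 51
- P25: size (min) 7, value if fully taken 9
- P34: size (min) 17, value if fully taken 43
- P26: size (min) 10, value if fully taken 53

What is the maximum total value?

156.5

Sort by value density: P10 51/5≈10.2, P26 53/10≈5.3, P34 43/17≈2.53, P28 38/20≈1.9, P29 38/27≈1.41, P25 9/7≈1.29, P4 17/27≈0.63.
Take all of P10 (5 min, value 51) → 32 min left.
P26: take in full, 10 min for value 53 → 22 left.
P34: take in full, 17 min for value 43 → 5 left.
Only 5 min remain; take 5/20 of P28 for value 38×5/20 = 9.5.
Total value = 156.5.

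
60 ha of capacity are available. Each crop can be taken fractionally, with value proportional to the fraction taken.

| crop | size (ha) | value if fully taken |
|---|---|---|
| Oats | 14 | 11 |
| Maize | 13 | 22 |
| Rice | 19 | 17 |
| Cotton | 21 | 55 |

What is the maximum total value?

Sort by value density: Cotton 55/21≈2.62, Maize 22/13≈1.69, Rice 17/19≈0.895, Oats 11/14≈0.786.
Take all of Cotton (21 ha, value 55) ; 39 ha left.
All 13 ha of Maize fit (value 22) ; 26 remain.
Rice: take in full, 19 ha for value 17 ; 7 left.
Fill the last 7 ha with part of Oats: 7/14 of it earns 5.5.
Total value = 99.5.

99.5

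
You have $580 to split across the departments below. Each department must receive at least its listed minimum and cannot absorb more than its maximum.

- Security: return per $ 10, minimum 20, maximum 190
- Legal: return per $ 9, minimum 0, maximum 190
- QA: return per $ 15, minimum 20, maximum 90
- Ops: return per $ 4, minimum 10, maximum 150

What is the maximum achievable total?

Meeting every minimum uses 20+0+20+10 = 50 $, leaving 530.
Rank by return per $: QA 15 > Security 10 > Legal 9 > Ops 4.
QA: +70 to 90 (cap) ; 460 left.
Security: +170 to 190 (cap) ; 290 left.
Legal: +190 to 190 (cap) ; 100 left.
Ops: +100 (room for 140) → 110. Pool exhausted.
Total = 10×190 + 9×190 + 15×90 + 4×110 = 5400.

5400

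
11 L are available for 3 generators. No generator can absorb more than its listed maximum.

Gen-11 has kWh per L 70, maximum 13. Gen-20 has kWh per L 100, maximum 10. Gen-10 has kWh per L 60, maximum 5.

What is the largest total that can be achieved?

Highest kWh per L first: Gen-20 100 > Gen-11 70 > Gen-10 60.
Gen-20 takes 10 to reach its cap of 10 — 1 left.
Gen-11 has room for 13 but only 1 remain, so it gets 1.
Total = 70×1 + 100×10 = 1070.

1070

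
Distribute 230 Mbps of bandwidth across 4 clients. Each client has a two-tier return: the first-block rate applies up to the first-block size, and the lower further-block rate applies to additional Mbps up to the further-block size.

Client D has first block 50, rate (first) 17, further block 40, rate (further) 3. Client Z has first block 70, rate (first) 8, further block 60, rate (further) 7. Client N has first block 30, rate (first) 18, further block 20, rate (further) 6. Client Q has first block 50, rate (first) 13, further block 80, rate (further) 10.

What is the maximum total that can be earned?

Order all 8 blocks by rate: Client N/tier1 18 > Client D/tier1 17 > Client Q/tier1 13 > Client Q/tier2 10 > Client Z/tier1 8 > Client Z/tier2 7 > Client N/tier2 6 > Client D/tier2 3.
Client N/tier1 (18): +30 ; 200 left.
Fill Client D tier1 block (50 at 17) ; 150 left.
Fill Client Q tier1 block (50 at 13) ; 100 left.
Client Q/tier2 (10): +80 ; 20 left.
Client Z/tier1: +20 of 70 at 8; pool empty.
Total = 18×30 + 17×50 + 13×50 + 10×80 + 8×20 = 3000.

3000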